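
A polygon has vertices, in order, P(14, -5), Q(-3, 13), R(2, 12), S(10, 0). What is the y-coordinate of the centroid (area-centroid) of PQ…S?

7.2

Apply the shoelace formula. First the cross-terms c_i = x_i·y_{i+1} − x_{i+1}·y_i:
  167, -62, -120, -50  ⇒  2A = -65, A = -32.5.
Then Σ (y_i + y_{i+1})·c_i = -1404, so ȳ = -1404 / (6·(-32.5)) = 7.2.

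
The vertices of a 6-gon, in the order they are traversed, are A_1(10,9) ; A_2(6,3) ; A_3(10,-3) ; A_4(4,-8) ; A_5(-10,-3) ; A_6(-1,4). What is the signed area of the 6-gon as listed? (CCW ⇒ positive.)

Apply Gauss's area formula: 2A = Σ (x_i·y_{i+1} − x_{i+1}·y_i), indices taken mod 6.
Σ = (-24) + (-48) + (-68) + (-92) + (-43) + (-49) = -324
Signed area = Σ/2 = -162 (negative ⇒ clockwise traversal).

-162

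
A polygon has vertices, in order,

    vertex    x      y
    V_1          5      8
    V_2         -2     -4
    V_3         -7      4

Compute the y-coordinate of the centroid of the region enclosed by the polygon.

Apply the shoelace (surveyor's) formula. First the cross-terms c_i = x_i·y_{i+1} − x_{i+1}·y_i:
  -4, -36, -76  ⇒  2A = -116, A = -58.
Then Σ (y_i + y_{i+1})·c_i = -928, so ȳ = -928 / (6·(-58)) = 8/3.

8/3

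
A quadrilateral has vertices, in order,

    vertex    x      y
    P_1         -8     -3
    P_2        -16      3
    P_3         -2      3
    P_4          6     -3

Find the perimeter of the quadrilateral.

48

|P_1P_2| = √((-8)² + (6)²) = √100 = 10
|P_2P_3| = √((14)² + (0)²) = √196 = 14
|P_3P_4| = √((8)² + (-6)²) = √100 = 10
|P_4P_1| = √((-14)² + (0)²) = √196 = 14
Perimeter = 10 + 14 + 10 + 14 = 48.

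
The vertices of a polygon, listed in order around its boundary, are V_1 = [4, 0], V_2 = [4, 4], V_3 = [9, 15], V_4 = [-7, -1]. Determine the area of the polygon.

Apply the shoelace formula: 2A = Σ (x_i·y_{i+1} − x_{i+1}·y_i), indices taken mod 4.
Σ = (16) + (24) + (96) + (4) = 140
Area = |Σ|/2 = 70.

70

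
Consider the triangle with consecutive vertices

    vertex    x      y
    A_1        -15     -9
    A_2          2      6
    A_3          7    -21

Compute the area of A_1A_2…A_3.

Apply the surveyor's formula: 2A = Σ (x_i·y_{i+1} − x_{i+1}·y_i), indices taken mod 3.
Σ = (-72) + (-84) + (-378) = -534
Area = |Σ|/2 = 267.

267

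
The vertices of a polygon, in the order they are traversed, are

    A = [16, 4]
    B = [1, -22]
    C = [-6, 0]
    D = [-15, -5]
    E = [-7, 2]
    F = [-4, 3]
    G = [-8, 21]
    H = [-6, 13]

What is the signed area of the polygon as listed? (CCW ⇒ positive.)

-403

Σ = (-356) + (-132) + (30) + (-65) + (-13) + (-60) + (22) + (-232) = -806
Signed area = Σ/2 = -403 (negative ⇒ clockwise traversal).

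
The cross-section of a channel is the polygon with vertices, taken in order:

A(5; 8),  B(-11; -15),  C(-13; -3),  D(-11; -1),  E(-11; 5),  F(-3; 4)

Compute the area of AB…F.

154

Cross-terms: 13, -162, -20, -66, -29, -44  ⇒  Σ = -308
Area = |Σ|/2 = 154.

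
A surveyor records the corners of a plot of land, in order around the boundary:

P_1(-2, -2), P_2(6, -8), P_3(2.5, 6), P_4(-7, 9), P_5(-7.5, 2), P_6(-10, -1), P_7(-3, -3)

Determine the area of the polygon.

128.25

Apply the shoelace (surveyor's) formula: 2A = Σ (x_i·y_{i+1} − x_{i+1}·y_i), indices taken mod 7.
Σ = (28) + (56) + (64.5) + (53.5) + (27.5) + (27) + (0) = 256.5
Area = |Σ|/2 = 128.25.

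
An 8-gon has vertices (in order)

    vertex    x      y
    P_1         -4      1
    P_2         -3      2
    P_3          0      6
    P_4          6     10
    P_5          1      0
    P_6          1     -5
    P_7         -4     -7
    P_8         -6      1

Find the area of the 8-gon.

Apply the shoelace (surveyor's) formula: 2A = Σ (x_i·y_{i+1} − x_{i+1}·y_i), indices taken mod 8.
Σ = (-5) + (-18) + (-36) + (-10) + (-5) + (-27) + (-46) + (-2) = -149
Area = |Σ|/2 = 74.5.

74.5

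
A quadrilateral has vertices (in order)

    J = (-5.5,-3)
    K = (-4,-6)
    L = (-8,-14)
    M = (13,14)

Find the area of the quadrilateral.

Σ = (21) + (8) + (70) + (38) = 137
Area = |Σ|/2 = 68.5.

68.5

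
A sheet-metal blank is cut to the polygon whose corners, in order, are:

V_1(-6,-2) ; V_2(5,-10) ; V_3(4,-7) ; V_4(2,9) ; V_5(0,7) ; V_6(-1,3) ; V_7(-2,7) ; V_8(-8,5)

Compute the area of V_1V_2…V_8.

118.5

Apply the surveyor's formula: 2A = Σ (x_i·y_{i+1} − x_{i+1}·y_i), indices taken mod 8.
Cross-terms: 70, 5, 50, 14, 7, -1, 46, 46  ⇒  Σ = 237
Area = |Σ|/2 = 118.5.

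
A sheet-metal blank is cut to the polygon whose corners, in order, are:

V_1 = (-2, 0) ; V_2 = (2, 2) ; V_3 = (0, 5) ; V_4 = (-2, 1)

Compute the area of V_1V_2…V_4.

9

Apply the shoelace formula: 2A = Σ (x_i·y_{i+1} − x_{i+1}·y_i), indices taken mod 4.
Cross-terms: -4, 10, 10, 2  ⇒  Σ = 18
Area = |Σ|/2 = 9.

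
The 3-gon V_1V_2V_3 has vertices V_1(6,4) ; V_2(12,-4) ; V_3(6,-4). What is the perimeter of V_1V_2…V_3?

24

|V_1V_2| = √((6)² + (-8)²) = √100 = 10
|V_2V_3| = √((-6)² + (0)²) = √36 = 6
|V_3V_1| = √((0)² + (8)²) = √64 = 8
Perimeter = 10 + 6 + 8 = 24.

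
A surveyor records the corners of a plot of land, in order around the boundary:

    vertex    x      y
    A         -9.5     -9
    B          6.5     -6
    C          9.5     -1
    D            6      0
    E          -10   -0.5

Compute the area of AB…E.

127.125

Apply the shoelace (surveyor's) formula: 2A = Σ (x_i·y_{i+1} − x_{i+1}·y_i), indices taken mod 5.
Σ = (115.5) + (50.5) + (6) + (-3) + (85.25) = 254.25
Area = |Σ|/2 = 127.125.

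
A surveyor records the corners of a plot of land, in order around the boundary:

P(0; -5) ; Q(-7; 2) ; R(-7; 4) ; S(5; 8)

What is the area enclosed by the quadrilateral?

75

Apply Gauss's area formula: 2A = Σ (x_i·y_{i+1} − x_{i+1}·y_i), indices taken mod 4.
Cross-terms: -35, -14, -76, -25  ⇒  Σ = -150
Area = |Σ|/2 = 75.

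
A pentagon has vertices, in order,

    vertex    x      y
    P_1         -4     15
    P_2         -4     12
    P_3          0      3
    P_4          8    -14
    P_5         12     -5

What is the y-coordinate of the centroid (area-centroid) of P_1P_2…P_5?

Apply the surveyor's formula. First the cross-terms c_i = x_i·y_{i+1} − x_{i+1}·y_i:
  12, -12, -24, 128, 160  ⇒  2A = 264, A = 132.
Then Σ (y_i + y_{i+1})·c_i = -424, so ȳ = -424 / (6·132) = -53/99.

-53/99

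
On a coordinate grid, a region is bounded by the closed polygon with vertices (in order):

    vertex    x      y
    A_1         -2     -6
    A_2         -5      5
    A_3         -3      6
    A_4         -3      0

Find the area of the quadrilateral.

9.5

Apply Gauss's area formula: 2A = Σ (x_i·y_{i+1} − x_{i+1}·y_i), indices taken mod 4.
A_1→A_2: (-2)(5) − (-5)(-6) = -40
A_2→A_3: (-5)(6) − (-3)(5) = -15
A_3→A_4: (-3)(0) − (-3)(6) = 18
A_4→A_1: (-3)(-6) − (-2)(0) = 18
Σ = -19
Area = |Σ|/2 = 9.5.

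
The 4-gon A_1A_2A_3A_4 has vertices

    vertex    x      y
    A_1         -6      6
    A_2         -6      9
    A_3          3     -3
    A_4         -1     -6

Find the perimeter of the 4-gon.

|A_1A_2| = √((0)² + (3)²) = √9 = 3
|A_2A_3| = √((9)² + (-12)²) = √225 = 15
|A_3A_4| = √((-4)² + (-3)²) = √25 = 5
|A_4A_1| = √((-5)² + (12)²) = √169 = 13
Perimeter = 3 + 15 + 5 + 13 = 36.

36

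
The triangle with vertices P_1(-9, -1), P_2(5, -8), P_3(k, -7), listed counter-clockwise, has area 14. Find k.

The doubled signed area Σ (x_i y_{i+1} − x_{i+1} y_i) is linear in k.
With k=0 it equals -21; the coefficient of k is 7 (from the two edges through P_3).
So 7·k + -21 = 2·14 = 28 ⇒ k = 7.

7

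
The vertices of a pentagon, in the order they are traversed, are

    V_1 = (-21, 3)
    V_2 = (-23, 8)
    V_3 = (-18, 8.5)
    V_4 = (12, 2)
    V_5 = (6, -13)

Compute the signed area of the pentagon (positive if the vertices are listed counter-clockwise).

Σ = (-99) + (-51.5) + (-138) + (-168) + (-255) = -711.5
Signed area = Σ/2 = -355.75 (negative ⇒ clockwise traversal).

-355.75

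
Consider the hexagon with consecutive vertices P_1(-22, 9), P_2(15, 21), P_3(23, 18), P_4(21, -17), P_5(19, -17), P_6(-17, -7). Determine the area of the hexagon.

P_1→P_2: (-22)(21) − (15)(9) = -597
P_2→P_3: (15)(18) − (23)(21) = -213
P_3→P_4: (23)(-17) − (21)(18) = -769
P_4→P_5: (21)(-17) − (19)(-17) = -34
P_5→P_6: (19)(-7) − (-17)(-17) = -422
P_6→P_1: (-17)(9) − (-22)(-7) = -307
Σ = -2342
Area = |Σ|/2 = 1171.

1171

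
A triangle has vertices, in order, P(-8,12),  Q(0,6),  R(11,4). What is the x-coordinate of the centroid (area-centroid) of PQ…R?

Apply the shoelace (surveyor's) formula. First the cross-terms c_i = x_i·y_{i+1} − x_{i+1}·y_i:
  -48, -66, 164  ⇒  2A = 50, A = 25.
Then Σ (x_i + x_{i+1})·c_i = 150, so x̄ = 150 / (6·25) = 1.

1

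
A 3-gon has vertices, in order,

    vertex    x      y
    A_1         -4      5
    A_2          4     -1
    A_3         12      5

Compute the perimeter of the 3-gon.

|A_1A_2| = √((8)² + (-6)²) = √100 = 10
|A_2A_3| = √((8)² + (6)²) = √100 = 10
|A_3A_1| = √((-16)² + (0)²) = √256 = 16
Perimeter = 10 + 10 + 16 = 36.

36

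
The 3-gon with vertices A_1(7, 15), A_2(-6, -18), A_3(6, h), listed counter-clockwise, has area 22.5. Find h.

9

Write out the shoelace sum; only the two edges meeting at A_3 involve h:
2·Area = [((-6)·h − 6·(-18)) + (6·15 − 7·h)] + -36
       = -13·h + 162 = 45
⇒ h = 9.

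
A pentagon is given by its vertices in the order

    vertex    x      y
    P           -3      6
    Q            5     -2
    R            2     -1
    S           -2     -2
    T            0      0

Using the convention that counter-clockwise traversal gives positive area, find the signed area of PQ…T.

-15.5

Apply Gauss's area formula: 2A = Σ (x_i·y_{i+1} − x_{i+1}·y_i), indices taken mod 5.
Σ = (-24) + (-1) + (-6) + (0) + (0) = -31
Signed area = Σ/2 = -15.5 (negative ⇒ clockwise traversal).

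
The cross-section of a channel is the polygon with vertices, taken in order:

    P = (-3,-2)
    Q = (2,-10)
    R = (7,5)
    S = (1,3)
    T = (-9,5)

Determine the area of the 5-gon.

97.5

P→Q: (-3)(-10) − (2)(-2) = 34
Q→R: (2)(5) − (7)(-10) = 80
R→S: (7)(3) − (1)(5) = 16
S→T: (1)(5) − (-9)(3) = 32
T→P: (-9)(-2) − (-3)(5) = 33
Σ = 195
Area = |Σ|/2 = 97.5.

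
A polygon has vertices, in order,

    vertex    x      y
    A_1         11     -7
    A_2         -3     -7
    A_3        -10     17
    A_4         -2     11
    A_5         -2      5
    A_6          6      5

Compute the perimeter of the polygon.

76

|A_1A_2| = √((-14)² + (0)²) = √196 = 14
|A_2A_3| = √((-7)² + (24)²) = √625 = 25
|A_3A_4| = √((8)² + (-6)²) = √100 = 10
|A_4A_5| = √((0)² + (-6)²) = √36 = 6
|A_5A_6| = √((8)² + (0)²) = √64 = 8
|A_6A_1| = √((5)² + (-12)²) = √169 = 13
Perimeter = 14 + 25 + 10 + 6 + 8 + 13 = 76.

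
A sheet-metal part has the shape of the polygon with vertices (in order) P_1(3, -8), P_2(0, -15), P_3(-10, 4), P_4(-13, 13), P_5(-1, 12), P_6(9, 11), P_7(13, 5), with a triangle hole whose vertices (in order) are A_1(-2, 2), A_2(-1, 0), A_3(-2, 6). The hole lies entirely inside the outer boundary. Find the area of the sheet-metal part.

Outer boundary:
Apply the surveyor's formula: 2A = Σ (x_i·y_{i+1} − x_{i+1}·y_i), indices taken mod 7.
Σ = (-45) + (-150) + (-78) + (-143) + (-119) + (-98) + (-119) = -752
Area = |Σ|/2 = 376.
Hole:
Apply the shoelace formula: 2A = Σ (x_i·y_{i+1} − x_{i+1}·y_i), indices taken mod 3.
Σ = (2) + (-6) + (8) = 4
Area = |Σ|/2 = 2.
Net area = 376 − 2 = 374.

374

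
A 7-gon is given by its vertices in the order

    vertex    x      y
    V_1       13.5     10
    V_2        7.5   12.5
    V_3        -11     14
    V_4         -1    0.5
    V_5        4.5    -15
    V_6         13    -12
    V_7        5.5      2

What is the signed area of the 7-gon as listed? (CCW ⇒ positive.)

309.25

Apply the surveyor's formula: 2A = Σ (x_i·y_{i+1} − x_{i+1}·y_i), indices taken mod 7.
Σ = (93.75) + (242.5) + (8.5) + (12.75) + (141) + (92) + (28) = 618.5
Signed area = Σ/2 = 309.25 (positive ⇒ counter-clockwise traversal).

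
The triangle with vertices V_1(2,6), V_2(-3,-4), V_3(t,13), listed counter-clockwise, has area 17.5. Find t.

The doubled signed area Σ (x_i y_{i+1} − x_{i+1} y_i) is linear in t.
With t=0 it equals -55; the coefficient of t is 10 (from the two edges through V_3).
So 10·t + -55 = 2·17.5 = 35 ⇒ t = 9.

9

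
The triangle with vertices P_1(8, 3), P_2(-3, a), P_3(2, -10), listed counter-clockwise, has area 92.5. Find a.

10

Write out the shoelace sum; only the two edges meeting at P_2 involve a:
2·Area = [(8·a − (-3)·3) + ((-3)·(-10) − 2·a)] + 86
       = 6·a + 125 = 185
⇒ a = 10.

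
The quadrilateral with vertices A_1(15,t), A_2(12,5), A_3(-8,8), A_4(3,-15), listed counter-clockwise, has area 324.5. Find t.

The doubled signed area Σ (x_i y_{i+1} − x_{i+1} y_i) is linear in t.
With t=0 it equals 532; the coefficient of t is -9 (from the two edges through A_1).
So -9·t + 532 = 2·324.5 = 649 ⇒ t = -13.

-13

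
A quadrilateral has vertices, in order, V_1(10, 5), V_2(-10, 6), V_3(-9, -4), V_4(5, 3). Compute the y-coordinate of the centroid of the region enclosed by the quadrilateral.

455/192

Apply the shoelace formula. First the cross-terms c_i = x_i·y_{i+1} − x_{i+1}·y_i:
  110, 94, -7, -5  ⇒  2A = 192, A = 96.
Then Σ (y_i + y_{i+1})·c_i = 1365, so ȳ = 1365 / (6·96) = 455/192.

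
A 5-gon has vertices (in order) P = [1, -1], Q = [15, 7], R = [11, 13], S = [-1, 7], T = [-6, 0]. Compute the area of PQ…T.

Σ = (22) + (118) + (90) + (42) + (6) = 278
Area = |Σ|/2 = 139.

139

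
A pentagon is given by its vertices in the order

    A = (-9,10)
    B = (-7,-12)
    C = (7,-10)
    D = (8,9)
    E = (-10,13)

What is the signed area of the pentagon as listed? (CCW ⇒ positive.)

A→B: (-9)(-12) − (-7)(10) = 178
B→C: (-7)(-10) − (7)(-12) = 154
C→D: (7)(9) − (8)(-10) = 143
D→E: (8)(13) − (-10)(9) = 194
E→A: (-10)(10) − (-9)(13) = 17
Σ = 686
Signed area = Σ/2 = 343 (positive ⇒ counter-clockwise traversal).

343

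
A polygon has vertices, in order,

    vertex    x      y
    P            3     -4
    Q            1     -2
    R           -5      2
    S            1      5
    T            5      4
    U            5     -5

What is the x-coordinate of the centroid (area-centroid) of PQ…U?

121/81

Apply the shoelace formula. First the cross-terms c_i = x_i·y_{i+1} − x_{i+1}·y_i:
  -2, -8, -27, -21, -45, -5  ⇒  2A = -108, A = -54.
Then Σ (x_i + x_{i+1})·c_i = -484, so x̄ = -484 / (6·(-54)) = 121/81.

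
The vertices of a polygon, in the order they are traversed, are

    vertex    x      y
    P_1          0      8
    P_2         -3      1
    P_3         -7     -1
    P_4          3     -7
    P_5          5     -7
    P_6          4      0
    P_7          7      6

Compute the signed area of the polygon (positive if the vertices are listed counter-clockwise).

Apply Gauss's area formula: 2A = Σ (x_i·y_{i+1} − x_{i+1}·y_i), indices taken mod 7.
Σ = (24) + (10) + (52) + (14) + (28) + (24) + (56) = 208
Signed area = Σ/2 = 104 (positive ⇒ counter-clockwise traversal).

104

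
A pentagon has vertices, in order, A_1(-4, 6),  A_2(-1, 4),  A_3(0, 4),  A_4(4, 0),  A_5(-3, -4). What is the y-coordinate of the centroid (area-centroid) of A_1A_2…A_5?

5/6

Apply the shoelace formula. First the cross-terms c_i = x_i·y_{i+1} − x_{i+1}·y_i:
  -10, -4, -16, -16, -34  ⇒  2A = -80, A = -40.
Then Σ (y_i + y_{i+1})·c_i = -200, so ȳ = -200 / (6·(-40)) = 5/6.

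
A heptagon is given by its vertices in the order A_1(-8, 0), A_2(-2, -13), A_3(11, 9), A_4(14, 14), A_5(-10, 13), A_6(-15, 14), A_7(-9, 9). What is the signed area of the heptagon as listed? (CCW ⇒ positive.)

348.5

Apply the shoelace formula: 2A = Σ (x_i·y_{i+1} − x_{i+1}·y_i), indices taken mod 7.
Σ = (104) + (125) + (28) + (322) + (55) + (-9) + (72) = 697
Signed area = Σ/2 = 348.5 (positive ⇒ counter-clockwise traversal).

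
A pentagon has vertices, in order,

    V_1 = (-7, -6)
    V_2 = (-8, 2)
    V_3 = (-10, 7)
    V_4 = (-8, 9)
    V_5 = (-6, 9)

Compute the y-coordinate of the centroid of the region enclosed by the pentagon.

647/153

Apply the surveyor's formula. First the cross-terms c_i = x_i·y_{i+1} − x_{i+1}·y_i:
  -62, -36, -34, -18, 99  ⇒  2A = -51, A = -25.5.
Then Σ (y_i + y_{i+1})·c_i = -647, so ȳ = -647 / (6·(-25.5)) = 647/153.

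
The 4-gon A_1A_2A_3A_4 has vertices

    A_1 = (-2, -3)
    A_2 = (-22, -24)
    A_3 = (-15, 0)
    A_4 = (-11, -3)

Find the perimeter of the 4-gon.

|A_1A_2| = √((-20)² + (-21)²) = √841 = 29
|A_2A_3| = √((7)² + (24)²) = √625 = 25
|A_3A_4| = √((4)² + (-3)²) = √25 = 5
|A_4A_1| = √((9)² + (0)²) = √81 = 9
Perimeter = 29 + 25 + 5 + 9 = 68.

68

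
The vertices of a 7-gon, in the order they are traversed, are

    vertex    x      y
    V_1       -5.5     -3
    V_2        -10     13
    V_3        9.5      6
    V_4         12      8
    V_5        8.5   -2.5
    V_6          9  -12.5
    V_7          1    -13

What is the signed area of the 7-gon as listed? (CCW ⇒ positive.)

Cross-terms: -101.5, -183.5, 4, -98, -83.75, -104.5, -74.5  ⇒  Σ = -641.75
Signed area = Σ/2 = -320.875 (negative ⇒ clockwise traversal).

-320.875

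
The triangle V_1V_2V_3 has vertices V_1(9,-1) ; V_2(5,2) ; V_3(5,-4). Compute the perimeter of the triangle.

|V_1V_2| = √((-4)² + (3)²) = √25 = 5
|V_2V_3| = √((0)² + (-6)²) = √36 = 6
|V_3V_1| = √((4)² + (3)²) = √25 = 5
Perimeter = 5 + 6 + 5 = 16.

16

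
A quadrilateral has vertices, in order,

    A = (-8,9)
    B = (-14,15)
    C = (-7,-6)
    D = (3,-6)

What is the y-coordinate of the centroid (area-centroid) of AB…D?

Apply the shoelace formula. First the cross-terms c_i = x_i·y_{i+1} − x_{i+1}·y_i:
  6, 189, 60, -21  ⇒  2A = 234, A = 117.
Then Σ (y_i + y_{i+1})·c_i = 1062, so ȳ = 1062 / (6·117) = 59/39.

59/39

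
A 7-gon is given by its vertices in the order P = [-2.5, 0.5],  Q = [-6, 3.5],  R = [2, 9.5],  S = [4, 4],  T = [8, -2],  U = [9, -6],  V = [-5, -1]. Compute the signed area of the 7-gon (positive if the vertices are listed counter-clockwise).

Apply the shoelace (surveyor's) formula: 2A = Σ (x_i·y_{i+1} − x_{i+1}·y_i), indices taken mod 7.
Cross-terms: -5.75, -64, -30, -40, -30, -39, -5  ⇒  Σ = -213.75
Signed area = Σ/2 = -106.875 (negative ⇒ clockwise traversal).

-106.875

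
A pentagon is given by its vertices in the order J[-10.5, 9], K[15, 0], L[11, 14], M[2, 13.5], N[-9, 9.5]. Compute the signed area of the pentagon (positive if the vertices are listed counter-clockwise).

Apply the shoelace formula: 2A = Σ (x_i·y_{i+1} − x_{i+1}·y_i), indices taken mod 5.
J→K: (-10.5)(0) − (15)(9) = -135
K→L: (15)(14) − (11)(0) = 210
L→M: (11)(13.5) − (2)(14) = 120.5
M→N: (2)(9.5) − (-9)(13.5) = 140.5
N→J: (-9)(9) − (-10.5)(9.5) = 18.75
Σ = 354.75
Signed area = Σ/2 = 177.375 (positive ⇒ counter-clockwise traversal).

177.375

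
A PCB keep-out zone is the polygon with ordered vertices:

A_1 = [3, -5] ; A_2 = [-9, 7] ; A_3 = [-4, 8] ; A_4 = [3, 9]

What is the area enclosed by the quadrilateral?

Cross-terms: -24, -44, -60, -42  ⇒  Σ = -170
Area = |Σ|/2 = 85.

85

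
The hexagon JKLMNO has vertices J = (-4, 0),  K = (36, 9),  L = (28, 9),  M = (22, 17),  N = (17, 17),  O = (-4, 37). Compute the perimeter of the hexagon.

130

|JK| = √((40)² + (9)²) = √1681 = 41
|KL| = √((-8)² + (0)²) = √64 = 8
|LM| = √((-6)² + (8)²) = √100 = 10
|MN| = √((-5)² + (0)²) = √25 = 5
|NO| = √((-21)² + (20)²) = √841 = 29
|OJ| = √((0)² + (-37)²) = √1369 = 37
Perimeter = 41 + 8 + 10 + 5 + 29 + 37 = 130.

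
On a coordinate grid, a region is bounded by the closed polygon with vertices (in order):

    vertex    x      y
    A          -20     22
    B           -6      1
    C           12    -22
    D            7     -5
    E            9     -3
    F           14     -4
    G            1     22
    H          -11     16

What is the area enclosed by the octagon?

Apply the shoelace formula: 2A = Σ (x_i·y_{i+1} − x_{i+1}·y_i), indices taken mod 8.
Cross-terms: 112, 120, 94, 24, 6, 312, 258, 78  ⇒  Σ = 1004
Area = |Σ|/2 = 502.

502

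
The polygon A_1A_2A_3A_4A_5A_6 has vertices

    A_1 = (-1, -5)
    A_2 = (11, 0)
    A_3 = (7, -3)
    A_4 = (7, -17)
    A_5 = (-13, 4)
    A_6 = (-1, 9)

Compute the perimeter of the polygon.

|A_1A_2| = √((12)² + (5)²) = √169 = 13
|A_2A_3| = √((-4)² + (-3)²) = √25 = 5
|A_3A_4| = √((0)² + (-14)²) = √196 = 14
|A_4A_5| = √((-20)² + (21)²) = √841 = 29
|A_5A_6| = √((12)² + (5)²) = √169 = 13
|A_6A_1| = √((0)² + (-14)²) = √196 = 14
Perimeter = 13 + 5 + 14 + 29 + 13 + 14 = 88.

88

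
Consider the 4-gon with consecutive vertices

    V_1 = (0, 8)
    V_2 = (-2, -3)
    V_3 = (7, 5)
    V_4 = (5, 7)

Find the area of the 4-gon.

45.5

Apply Gauss's area formula: 2A = Σ (x_i·y_{i+1} − x_{i+1}·y_i), indices taken mod 4.
Σ = (16) + (11) + (24) + (40) = 91
Area = |Σ|/2 = 45.5.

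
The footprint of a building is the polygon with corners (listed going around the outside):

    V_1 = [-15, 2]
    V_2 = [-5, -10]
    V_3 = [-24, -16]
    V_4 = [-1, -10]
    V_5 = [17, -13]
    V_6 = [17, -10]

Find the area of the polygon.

Apply Gauss's area formula: 2A = Σ (x_i·y_{i+1} − x_{i+1}·y_i), indices taken mod 6.
Cross-terms: 160, -160, 224, 183, 51, -116  ⇒  Σ = 342
Area = |Σ|/2 = 171.

171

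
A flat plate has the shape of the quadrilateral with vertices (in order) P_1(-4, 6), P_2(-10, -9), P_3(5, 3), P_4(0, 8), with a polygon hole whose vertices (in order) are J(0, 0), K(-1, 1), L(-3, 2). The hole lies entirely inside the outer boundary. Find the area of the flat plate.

Outer boundary:
Apply the surveyor's formula: 2A = Σ (x_i·y_{i+1} − x_{i+1}·y_i), indices taken mod 4.
Cross-terms: 96, 15, 40, 32  ⇒  Σ = 183
Area = |Σ|/2 = 91.5.
Hole:
J→K: (0)(1) − (-1)(0) = 0
K→L: (-1)(2) − (-3)(1) = 1
L→J: (-3)(0) − (0)(2) = 0
Σ = 1
Area = |Σ|/2 = 0.5.
Net area = 91.5 − 0.5 = 91.

91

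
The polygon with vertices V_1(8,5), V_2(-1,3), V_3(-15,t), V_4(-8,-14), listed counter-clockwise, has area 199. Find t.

The doubled signed area Σ (x_i y_{i+1} − x_{i+1} y_i) is linear in t.
With t=0 it equals 356; the coefficient of t is 7 (from the two edges through V_3).
So 7·t + 356 = 2·199 = 398 ⇒ t = 6.

6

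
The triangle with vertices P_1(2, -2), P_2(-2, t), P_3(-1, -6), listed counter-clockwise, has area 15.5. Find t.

3

The doubled signed area Σ (x_i y_{i+1} − x_{i+1} y_i) is linear in t.
With t=0 it equals 22; the coefficient of t is 3 (from the two edges through P_2).
So 3·t + 22 = 2·15.5 = 31 ⇒ t = 3.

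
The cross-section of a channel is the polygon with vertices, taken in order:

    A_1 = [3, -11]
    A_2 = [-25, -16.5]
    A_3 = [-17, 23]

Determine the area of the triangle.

Apply the shoelace formula: 2A = Σ (x_i·y_{i+1} − x_{i+1}·y_i), indices taken mod 3.
Σ = (-324.5) + (-855.5) + (118) = -1062
Area = |Σ|/2 = 531.

531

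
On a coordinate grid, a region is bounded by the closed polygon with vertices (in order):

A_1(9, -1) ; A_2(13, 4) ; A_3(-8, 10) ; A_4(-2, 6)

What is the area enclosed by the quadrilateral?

Apply the surveyor's formula: 2A = Σ (x_i·y_{i+1} − x_{i+1}·y_i), indices taken mod 4.
Σ = (49) + (162) + (-28) + (-52) = 131
Area = |Σ|/2 = 65.5.

65.5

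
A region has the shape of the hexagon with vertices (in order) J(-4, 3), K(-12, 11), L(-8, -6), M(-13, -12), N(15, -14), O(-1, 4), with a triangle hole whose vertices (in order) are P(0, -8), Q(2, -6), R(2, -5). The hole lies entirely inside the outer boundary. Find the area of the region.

294.5

Outer boundary:
Apply the shoelace formula: 2A = Σ (x_i·y_{i+1} − x_{i+1}·y_i), indices taken mod 6.
Σ = (-8) + (160) + (18) + (362) + (46) + (13) = 591
Area = |Σ|/2 = 295.5.
Hole:
Apply Gauss's area formula: 2A = Σ (x_i·y_{i+1} − x_{i+1}·y_i), indices taken mod 3.
Σ = (16) + (2) + (-16) = 2
Area = |Σ|/2 = 1.
Net area = 295.5 − 1 = 294.5.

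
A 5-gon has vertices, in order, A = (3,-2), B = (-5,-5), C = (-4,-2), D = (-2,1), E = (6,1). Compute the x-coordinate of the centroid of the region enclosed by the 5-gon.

Apply the surveyor's formula. First the cross-terms c_i = x_i·y_{i+1} − x_{i+1}·y_i:
  -25, -10, -8, -8, -15  ⇒  2A = -66, A = -33.
Then Σ (x_i + x_{i+1})·c_i = 21, so x̄ = 21 / (6·(-33)) = -7/66.

-7/66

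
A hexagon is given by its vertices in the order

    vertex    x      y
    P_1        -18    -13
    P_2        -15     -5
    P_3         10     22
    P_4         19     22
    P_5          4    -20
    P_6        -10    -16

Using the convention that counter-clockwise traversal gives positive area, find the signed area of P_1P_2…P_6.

Apply the surveyor's formula: 2A = Σ (x_i·y_{i+1} − x_{i+1}·y_i), indices taken mod 6.
Cross-terms: -105, -280, -198, -468, -264, -158  ⇒  Σ = -1473
Signed area = Σ/2 = -736.5 (negative ⇒ clockwise traversal).

-736.5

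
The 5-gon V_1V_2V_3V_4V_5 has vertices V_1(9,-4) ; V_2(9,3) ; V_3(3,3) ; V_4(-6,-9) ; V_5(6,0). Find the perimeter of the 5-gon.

48

|V_1V_2| = √((0)² + (7)²) = √49 = 7
|V_2V_3| = √((-6)² + (0)²) = √36 = 6
|V_3V_4| = √((-9)² + (-12)²) = √225 = 15
|V_4V_5| = √((12)² + (9)²) = √225 = 15
|V_5V_1| = √((3)² + (-4)²) = √25 = 5
Perimeter = 7 + 6 + 15 + 15 + 5 = 48.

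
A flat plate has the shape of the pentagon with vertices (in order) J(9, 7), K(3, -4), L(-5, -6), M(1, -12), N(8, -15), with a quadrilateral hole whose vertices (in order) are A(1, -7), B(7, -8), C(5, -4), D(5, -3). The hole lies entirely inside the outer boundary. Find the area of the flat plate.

108.5

Outer boundary:
Apply the shoelace (surveyor's) formula: 2A = Σ (x_i·y_{i+1} − x_{i+1}·y_i), indices taken mod 5.
Σ = (-57) + (-38) + (66) + (81) + (191) = 243
Area = |Σ|/2 = 121.5.
Hole:
Apply the surveyor's formula: 2A = Σ (x_i·y_{i+1} − x_{i+1}·y_i), indices taken mod 4.
A→B: (1)(-8) − (7)(-7) = 41
B→C: (7)(-4) − (5)(-8) = 12
C→D: (5)(-3) − (5)(-4) = 5
D→A: (5)(-7) − (1)(-3) = -32
Σ = 26
Area = |Σ|/2 = 13.
Net area = 121.5 − 13 = 108.5.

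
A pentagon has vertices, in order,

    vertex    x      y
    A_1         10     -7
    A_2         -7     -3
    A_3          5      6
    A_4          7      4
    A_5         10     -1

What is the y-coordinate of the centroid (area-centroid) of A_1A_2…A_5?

-276/235

Apply the shoelace formula. First the cross-terms c_i = x_i·y_{i+1} − x_{i+1}·y_i:
  -79, -27, -22, -47, -60  ⇒  2A = -235, A = -117.5.
Then Σ (y_i + y_{i+1})·c_i = 828, so ȳ = 828 / (6·(-117.5)) = -276/235.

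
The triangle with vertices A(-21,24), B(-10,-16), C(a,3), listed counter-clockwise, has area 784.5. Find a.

The doubled signed area Σ (x_i y_{i+1} − x_{i+1} y_i) is linear in a.
With a=0 it equals 609; the coefficient of a is 40 (from the two edges through C).
So 40·a + 609 = 2·784.5 = 1569 ⇒ a = 24.

24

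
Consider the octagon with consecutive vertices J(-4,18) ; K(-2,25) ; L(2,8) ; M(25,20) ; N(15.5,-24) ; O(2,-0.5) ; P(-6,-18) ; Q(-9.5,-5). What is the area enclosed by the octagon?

Apply the shoelace (surveyor's) formula: 2A = Σ (x_i·y_{i+1} − x_{i+1}·y_i), indices taken mod 8.
Cross-terms: -64, -66, -160, -910, 40.25, -39, -141, -191  ⇒  Σ = -1530.75
Area = |Σ|/2 = 765.375.

765.375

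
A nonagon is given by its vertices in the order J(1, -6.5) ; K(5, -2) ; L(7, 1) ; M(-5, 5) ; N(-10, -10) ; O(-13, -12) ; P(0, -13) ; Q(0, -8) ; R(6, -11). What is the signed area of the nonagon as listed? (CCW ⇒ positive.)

J→K: (1)(-2) − (5)(-6.5) = 30.5
K→L: (5)(1) − (7)(-2) = 19
L→M: (7)(5) − (-5)(1) = 40
M→N: (-5)(-10) − (-10)(5) = 100
N→O: (-10)(-12) − (-13)(-10) = -10
O→P: (-13)(-13) − (0)(-12) = 169
P→Q: (0)(-8) − (0)(-13) = 0
Q→R: (0)(-11) − (6)(-8) = 48
R→J: (6)(-6.5) − (1)(-11) = -28
Σ = 368.5
Signed area = Σ/2 = 184.25 (positive ⇒ counter-clockwise traversal).

184.25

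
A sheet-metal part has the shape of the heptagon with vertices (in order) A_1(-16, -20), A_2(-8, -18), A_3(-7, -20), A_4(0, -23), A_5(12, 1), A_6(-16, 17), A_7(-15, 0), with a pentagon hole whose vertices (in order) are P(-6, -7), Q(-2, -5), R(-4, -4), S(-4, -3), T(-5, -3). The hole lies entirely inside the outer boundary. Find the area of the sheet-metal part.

Outer boundary:
Apply Gauss's area formula: 2A = Σ (x_i·y_{i+1} − x_{i+1}·y_i), indices taken mod 7.
Cross-terms: 128, 34, 161, 276, 220, 255, 300  ⇒  Σ = 1374
Area = |Σ|/2 = 687.
Hole:
Apply the shoelace (surveyor's) formula: 2A = Σ (x_i·y_{i+1} − x_{i+1}·y_i), indices taken mod 5.
P→Q: (-6)(-5) − (-2)(-7) = 16
Q→R: (-2)(-4) − (-4)(-5) = -12
R→S: (-4)(-3) − (-4)(-4) = -4
S→T: (-4)(-3) − (-5)(-3) = -3
T→P: (-5)(-7) − (-6)(-3) = 17
Σ = 14
Area = |Σ|/2 = 7.
Net area = 687 − 7 = 680.

680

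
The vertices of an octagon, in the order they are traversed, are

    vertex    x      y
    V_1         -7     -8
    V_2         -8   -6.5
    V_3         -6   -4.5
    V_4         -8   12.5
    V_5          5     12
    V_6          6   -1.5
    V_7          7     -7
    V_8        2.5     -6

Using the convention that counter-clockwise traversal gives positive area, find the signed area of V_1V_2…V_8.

Apply the shoelace (surveyor's) formula: 2A = Σ (x_i·y_{i+1} − x_{i+1}·y_i), indices taken mod 8.
Σ = (-18.5) + (-3) + (-111) + (-158.5) + (-79.5) + (-31.5) + (-24.5) + (-62) = -488.5
Signed area = Σ/2 = -244.25 (negative ⇒ clockwise traversal).

-244.25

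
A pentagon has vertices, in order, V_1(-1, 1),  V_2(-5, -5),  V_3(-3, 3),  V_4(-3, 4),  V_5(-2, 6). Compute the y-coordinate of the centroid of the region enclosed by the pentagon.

73/87

Apply the surveyor's formula. First the cross-terms c_i = x_i·y_{i+1} − x_{i+1}·y_i:
  10, -30, -3, -10, 4  ⇒  2A = -29, A = -14.5.
Then Σ (y_i + y_{i+1})·c_i = -73, so ȳ = -73 / (6·(-14.5)) = 73/87.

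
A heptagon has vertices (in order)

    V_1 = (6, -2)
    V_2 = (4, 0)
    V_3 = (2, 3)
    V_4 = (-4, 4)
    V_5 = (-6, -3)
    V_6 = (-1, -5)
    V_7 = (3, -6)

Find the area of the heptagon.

77

Σ = (8) + (12) + (20) + (36) + (27) + (21) + (30) = 154
Area = |Σ|/2 = 77.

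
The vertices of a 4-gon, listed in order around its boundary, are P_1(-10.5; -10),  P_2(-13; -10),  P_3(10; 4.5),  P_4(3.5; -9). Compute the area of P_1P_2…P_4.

109.375

Σ = (-25) + (41.5) + (-105.75) + (-129.5) = -218.75
Area = |Σ|/2 = 109.375.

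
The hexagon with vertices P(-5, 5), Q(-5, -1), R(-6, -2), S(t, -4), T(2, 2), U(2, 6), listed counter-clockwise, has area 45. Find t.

Write out the shoelace sum; only the two edges meeting at S involve t:
2·Area = [((-6)·(-4) − t·(-2)) + (t·2 − 2·(-4))] + 82
       = 4·t + 114 = 90
⇒ t = -6.

-6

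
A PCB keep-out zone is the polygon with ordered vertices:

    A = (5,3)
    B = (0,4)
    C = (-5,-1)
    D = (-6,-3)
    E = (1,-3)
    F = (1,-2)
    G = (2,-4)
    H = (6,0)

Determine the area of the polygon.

Apply Gauss's area formula: 2A = Σ (x_i·y_{i+1} − x_{i+1}·y_i), indices taken mod 8.
Σ = (20) + (20) + (9) + (21) + (1) + (0) + (24) + (18) = 113
Area = |Σ|/2 = 56.5.

56.5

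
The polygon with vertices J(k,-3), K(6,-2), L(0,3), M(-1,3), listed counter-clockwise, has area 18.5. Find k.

1

Write out the shoelace sum; only the two edges meeting at J involve k:
2·Area = [((-1)·(-3) − k·3) + (k·(-2) − 6·(-3))] + 21
       = -5·k + 42 = 37
⇒ k = 1.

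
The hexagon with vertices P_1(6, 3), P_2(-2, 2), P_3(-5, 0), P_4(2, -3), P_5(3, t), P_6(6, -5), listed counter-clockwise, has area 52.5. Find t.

-5

The doubled signed area Σ (x_i y_{i+1} − x_{i+1} y_i) is linear in t.
With t=0 it equals 85; the coefficient of t is -4 (from the two edges through P_5).
So -4·t + 85 = 2·52.5 = 105 ⇒ t = -5.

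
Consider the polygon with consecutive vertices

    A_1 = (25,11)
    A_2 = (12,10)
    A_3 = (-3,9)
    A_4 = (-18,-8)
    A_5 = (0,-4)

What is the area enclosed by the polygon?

307

Apply the shoelace (surveyor's) formula: 2A = Σ (x_i·y_{i+1} − x_{i+1}·y_i), indices taken mod 5.
Σ = (118) + (138) + (186) + (72) + (100) = 614
Area = |Σ|/2 = 307.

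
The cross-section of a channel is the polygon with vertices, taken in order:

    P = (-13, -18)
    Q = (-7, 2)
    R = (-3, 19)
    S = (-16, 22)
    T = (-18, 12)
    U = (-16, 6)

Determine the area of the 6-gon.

Σ = (-152) + (-127) + (238) + (204) + (84) + (366) = 613
Area = |Σ|/2 = 306.5.

306.5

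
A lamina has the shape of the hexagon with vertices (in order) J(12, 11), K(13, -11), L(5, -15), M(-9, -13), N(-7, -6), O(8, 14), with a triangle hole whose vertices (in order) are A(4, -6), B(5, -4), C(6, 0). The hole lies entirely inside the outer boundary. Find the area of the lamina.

Outer boundary:
Apply the shoelace formula: 2A = Σ (x_i·y_{i+1} − x_{i+1}·y_i), indices taken mod 6.
Cross-terms: -275, -140, -200, -37, -50, -80  ⇒  Σ = -782
Area = |Σ|/2 = 391.
Hole:
Apply the shoelace (surveyor's) formula: 2A = Σ (x_i·y_{i+1} − x_{i+1}·y_i), indices taken mod 3.
Cross-terms: 14, 24, -36  ⇒  Σ = 2
Area = |Σ|/2 = 1.
Net area = 391 − 1 = 390.

390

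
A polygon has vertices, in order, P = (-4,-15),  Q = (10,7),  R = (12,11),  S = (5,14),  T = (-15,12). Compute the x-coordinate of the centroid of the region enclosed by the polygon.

Apply the shoelace (surveyor's) formula. First the cross-terms c_i = x_i·y_{i+1} − x_{i+1}·y_i:
  122, 26, 113, 270, 273  ⇒  2A = 804, A = 402.
Then Σ (x_i + x_{i+1})·c_i = -4662, so x̄ = -4662 / (6·402) = -259/134.

-259/134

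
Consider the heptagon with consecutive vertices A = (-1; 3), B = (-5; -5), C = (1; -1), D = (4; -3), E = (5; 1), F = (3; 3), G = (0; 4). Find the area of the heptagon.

39

Σ = (20) + (10) + (1) + (19) + (12) + (12) + (4) = 78
Area = |Σ|/2 = 39.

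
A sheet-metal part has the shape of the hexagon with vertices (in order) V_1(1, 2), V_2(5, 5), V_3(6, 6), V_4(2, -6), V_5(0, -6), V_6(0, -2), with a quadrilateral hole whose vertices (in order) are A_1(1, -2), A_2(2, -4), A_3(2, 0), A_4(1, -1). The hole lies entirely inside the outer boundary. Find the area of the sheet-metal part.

29

Outer boundary:
V_1→V_2: (1)(5) − (5)(2) = -5
V_2→V_3: (5)(6) − (6)(5) = 0
V_3→V_4: (6)(-6) − (2)(6) = -48
V_4→V_5: (2)(-6) − (0)(-6) = -12
V_5→V_6: (0)(-2) − (0)(-6) = 0
V_6→V_1: (0)(2) − (1)(-2) = 2
Σ = -63
Area = |Σ|/2 = 31.5.
Hole:
Apply the surveyor's formula: 2A = Σ (x_i·y_{i+1} − x_{i+1}·y_i), indices taken mod 4.
Σ = (0) + (8) + (-2) + (-1) = 5
Area = |Σ|/2 = 2.5.
Net area = 31.5 − 2.5 = 29.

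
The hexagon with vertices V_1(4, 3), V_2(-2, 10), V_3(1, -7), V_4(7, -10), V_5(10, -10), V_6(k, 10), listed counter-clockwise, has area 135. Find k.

7

The doubled signed area Σ (x_i y_{i+1} − x_{i+1} y_i) is linear in k.
With k=0 it equals 179; the coefficient of k is 13 (from the two edges through V_6).
So 13·k + 179 = 2·135 = 270 ⇒ k = 7.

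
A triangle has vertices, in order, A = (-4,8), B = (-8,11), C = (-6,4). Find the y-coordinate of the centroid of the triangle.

Apply Gauss's area formula. First the cross-terms c_i = x_i·y_{i+1} − x_{i+1}·y_i:
  20, 34, -32  ⇒  2A = 22, A = 11.
Then Σ (y_i + y_{i+1})·c_i = 506, so ȳ = 506 / (6·11) = 23/3.

23/3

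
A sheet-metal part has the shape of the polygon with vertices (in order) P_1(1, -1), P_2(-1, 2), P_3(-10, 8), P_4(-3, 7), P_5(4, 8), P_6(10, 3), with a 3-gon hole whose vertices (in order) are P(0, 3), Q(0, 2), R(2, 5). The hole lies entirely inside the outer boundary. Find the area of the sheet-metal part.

Outer boundary:
Σ = (1) + (12) + (-46) + (-52) + (-68) + (-13) = -166
Area = |Σ|/2 = 83.
Hole:
Apply the surveyor's formula: 2A = Σ (x_i·y_{i+1} − x_{i+1}·y_i), indices taken mod 3.
Σ = (0) + (-4) + (6) = 2
Area = |Σ|/2 = 1.
Net area = 83 − 1 = 82.

82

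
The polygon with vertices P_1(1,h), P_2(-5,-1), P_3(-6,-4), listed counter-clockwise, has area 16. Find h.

Write out the shoelace sum; only the two edges meeting at P_1 involve h:
2·Area = [((-6)·h − 1·(-4)) + (1·(-1) − (-5)·h)] + 14
       = -1·h + 17 = 32
⇒ h = -15.

-15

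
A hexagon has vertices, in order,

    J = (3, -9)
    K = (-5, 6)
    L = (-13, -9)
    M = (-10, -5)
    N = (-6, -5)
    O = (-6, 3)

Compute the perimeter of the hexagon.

|JK| = √((-8)² + (15)²) = √289 = 17
|KL| = √((-8)² + (-15)²) = √289 = 17
|LM| = √((3)² + (4)²) = √25 = 5
|MN| = √((4)² + (0)²) = √16 = 4
|NO| = √((0)² + (8)²) = √64 = 8
|OJ| = √((9)² + (-12)²) = √225 = 15
Perimeter = 17 + 17 + 5 + 4 + 8 + 15 = 66.

66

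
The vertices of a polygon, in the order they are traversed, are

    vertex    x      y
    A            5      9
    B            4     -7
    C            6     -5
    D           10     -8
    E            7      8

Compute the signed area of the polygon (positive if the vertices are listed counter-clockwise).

Cross-terms: -71, 22, 2, 136, 23  ⇒  Σ = 112
Signed area = Σ/2 = 56 (positive ⇒ counter-clockwise traversal).

56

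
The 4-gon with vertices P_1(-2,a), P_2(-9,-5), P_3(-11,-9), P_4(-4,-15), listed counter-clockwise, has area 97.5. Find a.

12

Write out the shoelace sum; only the two edges meeting at P_1 involve a:
2·Area = [((-4)·a − (-2)·(-15)) + ((-2)·(-5) − (-9)·a)] + 155
       = 5·a + 135 = 195
⇒ a = 12.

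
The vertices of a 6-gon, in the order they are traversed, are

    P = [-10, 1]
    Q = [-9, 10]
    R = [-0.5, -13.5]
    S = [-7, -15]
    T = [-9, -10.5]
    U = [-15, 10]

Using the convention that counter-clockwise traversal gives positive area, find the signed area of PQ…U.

P→Q: (-10)(10) − (-9)(1) = -91
Q→R: (-9)(-13.5) − (-0.5)(10) = 126.5
R→S: (-0.5)(-15) − (-7)(-13.5) = -87
S→T: (-7)(-10.5) − (-9)(-15) = -61.5
T→U: (-9)(10) − (-15)(-10.5) = -247.5
U→P: (-15)(1) − (-10)(10) = 85
Σ = -275.5
Signed area = Σ/2 = -137.75 (negative ⇒ clockwise traversal).

-137.75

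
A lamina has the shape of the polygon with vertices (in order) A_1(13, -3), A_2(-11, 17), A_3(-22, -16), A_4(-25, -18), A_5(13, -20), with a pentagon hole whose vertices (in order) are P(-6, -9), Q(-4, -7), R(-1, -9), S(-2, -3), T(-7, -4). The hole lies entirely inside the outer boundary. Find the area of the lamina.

821.5

Outer boundary:
A_1→A_2: (13)(17) − (-11)(-3) = 188
A_2→A_3: (-11)(-16) − (-22)(17) = 550
A_3→A_4: (-22)(-18) − (-25)(-16) = -4
A_4→A_5: (-25)(-20) − (13)(-18) = 734
A_5→A_1: (13)(-3) − (13)(-20) = 221
Σ = 1689
Area = |Σ|/2 = 844.5.
Hole:
Σ = (6) + (29) + (-15) + (-13) + (39) = 46
Area = |Σ|/2 = 23.
Net area = 844.5 − 23 = 821.5.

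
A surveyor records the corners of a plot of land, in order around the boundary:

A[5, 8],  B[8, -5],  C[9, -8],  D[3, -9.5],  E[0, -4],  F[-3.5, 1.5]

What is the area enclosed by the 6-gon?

115.5

A→B: (5)(-5) − (8)(8) = -89
B→C: (8)(-8) − (9)(-5) = -19
C→D: (9)(-9.5) − (3)(-8) = -61.5
D→E: (3)(-4) − (0)(-9.5) = -12
E→F: (0)(1.5) − (-3.5)(-4) = -14
F→A: (-3.5)(8) − (5)(1.5) = -35.5
Σ = -231
Area = |Σ|/2 = 115.5.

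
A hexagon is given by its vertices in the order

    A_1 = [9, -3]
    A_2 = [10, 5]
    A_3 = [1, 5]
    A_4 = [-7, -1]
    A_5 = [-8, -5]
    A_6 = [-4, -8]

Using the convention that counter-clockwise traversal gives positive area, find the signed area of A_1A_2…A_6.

Σ = (75) + (45) + (34) + (27) + (44) + (84) = 309
Signed area = Σ/2 = 154.5 (positive ⇒ counter-clockwise traversal).

154.5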